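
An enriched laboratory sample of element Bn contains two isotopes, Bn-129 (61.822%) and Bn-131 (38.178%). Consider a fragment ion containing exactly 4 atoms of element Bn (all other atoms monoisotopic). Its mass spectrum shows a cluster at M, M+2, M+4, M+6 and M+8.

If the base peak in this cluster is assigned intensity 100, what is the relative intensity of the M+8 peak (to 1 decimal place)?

5.9

(0.61822 + 0.38178)^4 gives M 0.1461, M+2 0.3608, M+4 0.3342, M+6 0.1376, M+8 0.0212; the largest is M+2.
P(M+2) = C(4,1) × 0.61822^3 × 0.38178^1 = 4 × 0.23628119 × 0.38178 = 0.360830 (base)
P(M+8) = C(4,4) × 0.61822^0 × 0.38178^4 = 1 × 1.0000 × 0.0212448 = 0.021245
Relative intensity = 0.021245 / 0.360830 × 100 = 5.9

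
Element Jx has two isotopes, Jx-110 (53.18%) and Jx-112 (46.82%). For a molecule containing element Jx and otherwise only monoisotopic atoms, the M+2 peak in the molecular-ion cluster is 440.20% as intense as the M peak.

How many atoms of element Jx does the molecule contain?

The M+2/M ratio from n Jx atoms is n · q/p = n · 0.4682/0.5318.
n = 4.4020 × 0.5318/0.4682 = 5.00 ≈ 5

5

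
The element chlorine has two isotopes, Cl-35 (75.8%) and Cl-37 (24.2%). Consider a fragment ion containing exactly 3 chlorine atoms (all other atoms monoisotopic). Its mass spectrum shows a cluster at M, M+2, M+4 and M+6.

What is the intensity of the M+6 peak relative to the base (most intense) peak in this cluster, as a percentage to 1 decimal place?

Term probabilities: M 0.4355, M+2 0.4171, M+4 0.1332, M+6 0.0142. Base peak = M.
P(M) = C(3,0) × 0.758^3 × 0.242^0 = 1 × 0.43551951 × 1.0000 = 0.435520 (base)
P(M+6) = C(3,3) × 0.758^0 × 0.242^3 = 1 × 1.0000 × 0.01417249 = 0.014172
Relative intensity = 0.014172 / 0.435520 × 100 = 3.3

3.3%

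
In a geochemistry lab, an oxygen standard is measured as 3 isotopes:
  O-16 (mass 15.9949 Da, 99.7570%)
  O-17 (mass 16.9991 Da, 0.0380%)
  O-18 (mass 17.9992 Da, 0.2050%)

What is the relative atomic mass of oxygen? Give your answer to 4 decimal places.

15.9994 Da

Weight each isotope mass by its fractional abundance: 0.997570 × 15.9949 + 0.000380 × 16.9991 + 0.002050 × 17.9992
= 15.95603 + 0.00646 + 0.03690 = 15.99939 Da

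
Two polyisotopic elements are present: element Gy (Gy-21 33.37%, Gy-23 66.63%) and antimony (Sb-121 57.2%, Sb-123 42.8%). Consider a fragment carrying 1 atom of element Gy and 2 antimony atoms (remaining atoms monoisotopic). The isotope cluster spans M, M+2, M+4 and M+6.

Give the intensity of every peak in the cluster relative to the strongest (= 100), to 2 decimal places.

Element Gy pattern (n=1): 0.3337 : 0.6663
Antimony pattern (n=2): 0.327184 : 0.489632 : 0.183184
Convolve the two distributions (both contribute in 2-u steps):
  M: 0.3337×0.327184 = 0.109181
  M+2: 0.3337×0.489632 + 0.6663×0.327184 = 0.381393
  M+4: 0.3337×0.183184 + 0.6663×0.489632 = 0.387370
  M+6: 0.6663×0.183184 = 0.122055
Scale to base peak (0.387370) = 100: 28.19 : 98.46 : 100.00 : 31.51

28.19 : 98.46 : 100.00 : 31.51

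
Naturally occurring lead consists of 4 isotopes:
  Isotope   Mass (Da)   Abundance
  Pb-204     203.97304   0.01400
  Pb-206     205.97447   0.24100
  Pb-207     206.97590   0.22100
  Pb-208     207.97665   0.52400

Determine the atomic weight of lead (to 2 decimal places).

207.22 Da

Ar = Σ fᵢ·mᵢ = 0.01400 × 203.97304 + 0.24100 × 205.97447 + 0.22100 × 206.97590 + 0.52400 × 207.97665
= 2.855623 + 49.639847 + 45.741674 + 108.979765 = 207.216909 Da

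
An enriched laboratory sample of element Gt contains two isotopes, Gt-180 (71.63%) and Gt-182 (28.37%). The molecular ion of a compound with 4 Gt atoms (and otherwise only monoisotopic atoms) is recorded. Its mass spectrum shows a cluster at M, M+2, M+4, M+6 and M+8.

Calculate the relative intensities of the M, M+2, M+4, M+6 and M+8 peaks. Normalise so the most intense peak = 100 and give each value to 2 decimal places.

63.12 : 100.00 : 59.41 : 15.69 : 1.55

The 4 Gt atoms are independent, so intensities follow the terms of (0.7163 + 0.2837)^4.
P(M) = 0.7163^4 = 0.263257
P(M+2) = 4 × 0.7163^3 × 0.2837^1 = 0.417065
P(M+4) = 6 × 0.7163^2 × 0.2837^2 = 0.247776
P(M+6) = 4 × 0.7163^1 × 0.2837^3 = 0.065423
P(M+8) = 0.2837^4 = 0.006478
The M+2 peak is largest (0.417065); scaling to 100 gives 63.12 : 100.00 : 59.41 : 15.69 : 1.55.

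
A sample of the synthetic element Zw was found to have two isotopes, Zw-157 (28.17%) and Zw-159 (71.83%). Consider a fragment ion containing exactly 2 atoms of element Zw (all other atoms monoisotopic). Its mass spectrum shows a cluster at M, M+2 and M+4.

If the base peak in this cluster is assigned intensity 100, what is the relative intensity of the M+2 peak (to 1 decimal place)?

78.4

Term probabilities: M 0.0794, M+2 0.4047, M+4 0.5160. Base peak = M+4.
P(M+4) = C(2,2) × 0.2817^0 × 0.7183^2 = 1 × 1.0000 × 0.51595489 = 0.515955 (base)
P(M+2) = C(2,1) × 0.2817^1 × 0.7183^1 = 2 × 0.2817 × 0.7183 = 0.404690
Relative intensity = 0.404690 / 0.515955 × 100 = 78.4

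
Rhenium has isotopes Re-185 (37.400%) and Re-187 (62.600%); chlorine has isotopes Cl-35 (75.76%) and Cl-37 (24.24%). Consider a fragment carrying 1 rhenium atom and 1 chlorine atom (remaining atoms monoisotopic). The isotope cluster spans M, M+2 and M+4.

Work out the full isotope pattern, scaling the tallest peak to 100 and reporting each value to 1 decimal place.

Rhenium pattern (n=1): 0.3740 : 0.6260
Chlorine pattern (n=1): 0.7576 : 0.2424
Convolve the two distributions (both contribute in 2-u steps):
  M: 0.3740×0.7576 = 0.283342
  M+2: 0.3740×0.2424 + 0.6260×0.7576 = 0.564915
  M+4: 0.6260×0.2424 = 0.151742
Scale to base peak (0.564915) = 100: 50.2 : 100.0 : 26.9

50.2 : 100.0 : 26.9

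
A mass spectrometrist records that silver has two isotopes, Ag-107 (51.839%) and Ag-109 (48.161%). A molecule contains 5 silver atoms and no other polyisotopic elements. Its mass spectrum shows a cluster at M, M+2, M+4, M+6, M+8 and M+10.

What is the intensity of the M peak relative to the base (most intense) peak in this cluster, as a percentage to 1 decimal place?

Binomial terms of (0.51839 + 0.48161)^5: M 0.0374, M+2 0.1739, M+4 0.3231, M+6 0.3002, M+8 0.1394, M+10 0.0259 → M+4 is the base peak.
P(M+4) = C(5,2) × 0.51839^3 × 0.48161^2 = 10 × 0.13930601 × 0.23194819 = 0.323118 (base)
P(M) = C(5,0) × 0.51839^5 × 0.48161^0 = 1 × 0.03743545 × 1.0000 = 0.037435
Relative intensity = 0.037435 / 0.323118 × 100 = 11.6

11.6%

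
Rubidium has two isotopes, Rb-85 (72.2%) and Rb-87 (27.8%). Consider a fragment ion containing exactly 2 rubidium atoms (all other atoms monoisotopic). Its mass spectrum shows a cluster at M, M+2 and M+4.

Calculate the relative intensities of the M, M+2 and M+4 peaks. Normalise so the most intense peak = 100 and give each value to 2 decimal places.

Each Rb atom is independently Rb-85 (p = 0.722) or Rb-87 (q = 0.278); the cluster is the binomial expansion (p + q)^2.
P(M) = 0.722^2 = 0.521284
P(M+2) = 2 × 0.722^1 × 0.278^1 = 0.401432
P(M+4) = 0.278^2 = 0.077284
The M peak is largest (0.521284); scaling to 100 gives 100.00 : 77.01 : 14.83.

100.00 : 77.01 : 14.83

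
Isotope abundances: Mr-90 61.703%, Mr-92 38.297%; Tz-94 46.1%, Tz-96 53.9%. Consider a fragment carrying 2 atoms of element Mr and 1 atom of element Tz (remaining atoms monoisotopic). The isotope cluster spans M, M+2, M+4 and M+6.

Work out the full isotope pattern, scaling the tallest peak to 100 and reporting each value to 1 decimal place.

Element Mr pattern (n=2): 0.38072602 : 0.47260796 : 0.14666602
Element Tz pattern (n=1): 0.4610 : 0.5390
Convolve the two distributions (both contribute in 2-u steps):
  M: 0.38072602×0.4610 = 0.175515
  M+2: 0.38072602×0.5390 + 0.47260796×0.4610 = 0.423084
  M+4: 0.47260796×0.5390 + 0.14666602×0.4610 = 0.322349
  M+6: 0.14666602×0.5390 = 0.079053
Scale to base peak (0.423084) = 100: 41.5 : 100.0 : 76.2 : 18.7

41.5 : 100.0 : 76.2 : 18.7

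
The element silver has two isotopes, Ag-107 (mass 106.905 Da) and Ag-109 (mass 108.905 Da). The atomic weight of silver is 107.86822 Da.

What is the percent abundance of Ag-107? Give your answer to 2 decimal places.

51.84%

Let x be the fractional abundance of Ag-107; then Ag-109 has abundance 1 − x.
106.905·x + 108.905·(1 − x) = 107.86822
(106.905 − 108.905)·x = 107.86822 − 108.905
x = -1.03678 / -2.000 = 0.51839 → 51.84% Ag-107, 48.16% Ag-109.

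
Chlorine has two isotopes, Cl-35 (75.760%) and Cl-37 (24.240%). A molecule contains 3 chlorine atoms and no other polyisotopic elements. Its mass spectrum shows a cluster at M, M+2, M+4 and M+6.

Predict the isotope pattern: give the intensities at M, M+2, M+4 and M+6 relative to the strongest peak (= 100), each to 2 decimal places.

Each Cl atom is independently Cl-35 (p = 0.75760) or Cl-37 (q = 0.24240); the cluster is the binomial expansion (p + q)^3.
P(M) = 0.75760^3 = 0.434830
P(M+2) = 3 × 0.75760^2 × 0.24240^1 = 0.417382
P(M+4) = 3 × 0.75760^1 × 0.24240^2 = 0.133545
P(M+6) = 0.24240^3 = 0.014243
The M peak is largest (0.434830); scaling to 100 gives 100.00 : 95.99 : 30.71 : 3.28.

100.00 : 95.99 : 30.71 : 3.28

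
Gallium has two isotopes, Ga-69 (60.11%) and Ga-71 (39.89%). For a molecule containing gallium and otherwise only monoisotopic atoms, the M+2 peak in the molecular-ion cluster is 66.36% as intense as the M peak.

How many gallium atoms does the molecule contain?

The M+2/M ratio from n Ga atoms is n · q/p = n · 0.3989/0.6011.
n = 0.6636 × 0.6011/0.3989 = 1.00 ≈ 1

1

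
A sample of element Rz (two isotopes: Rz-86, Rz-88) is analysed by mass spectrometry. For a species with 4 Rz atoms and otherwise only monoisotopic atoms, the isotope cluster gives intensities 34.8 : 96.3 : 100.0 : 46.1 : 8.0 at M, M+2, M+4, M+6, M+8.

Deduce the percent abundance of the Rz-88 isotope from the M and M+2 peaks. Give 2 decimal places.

40.89%

Write p for the Rz-86 fraction. I(M+2)/I(M) = [C(4,1)·p^3·(1−p)] / p^4 = 4·(1−p)/p = 96.3/34.8 = 2.7672
(1−p)/p = 2.7672/4 = 0.6918  ⇒  p = 1/(1 + 0.6918) = 0.5911
Rz-86: 59.11%, Rz-88: 40.89%.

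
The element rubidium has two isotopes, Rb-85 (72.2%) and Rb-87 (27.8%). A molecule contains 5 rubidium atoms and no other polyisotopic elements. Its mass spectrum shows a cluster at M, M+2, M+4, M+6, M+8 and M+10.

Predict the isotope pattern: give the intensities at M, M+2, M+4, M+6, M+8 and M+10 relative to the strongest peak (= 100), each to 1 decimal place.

The 5 Rb atoms are independent, so intensities follow the terms of (0.722 + 0.278)^5.
P(M) = 0.722^5 = 0.196194
P(M+2) = 5 × 0.722^4 × 0.278^1 = 0.377714
P(M+4) = 10 × 0.722^3 × 0.278^2 = 0.290872
P(M+6) = 10 × 0.722^2 × 0.278^3 = 0.111998
P(M+8) = 5 × 0.722^1 × 0.278^4 = 0.021562
P(M+10) = 0.278^5 = 0.001660
The M+2 peak is largest (0.377714); scaling to 100 gives 51.9 : 100.0 : 77.0 : 29.7 : 5.7 : 0.4.

51.9 : 100.0 : 77.0 : 29.7 : 5.7 : 0.4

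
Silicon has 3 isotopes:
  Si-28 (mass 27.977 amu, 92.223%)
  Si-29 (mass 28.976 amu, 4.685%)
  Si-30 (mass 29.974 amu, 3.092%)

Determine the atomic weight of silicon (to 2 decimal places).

28.09 amu

Ar = Σ fᵢ·mᵢ = 0.92223 × 27.977 + 0.04685 × 28.976 + 0.03092 × 29.974
= 25.8012 + 1.3575 + 0.9268 = 28.0855 amu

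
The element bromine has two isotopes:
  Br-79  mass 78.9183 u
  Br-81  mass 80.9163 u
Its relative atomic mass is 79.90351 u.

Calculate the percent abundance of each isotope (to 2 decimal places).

Br-79: 50.69%, Br-81: 49.31%

With x = fraction of Br-79 (so Br-81 is 1 − x):
78.9183·x + 80.9163·(1 − x) = 79.90351
(78.9183 − 80.9163)·x = 79.90351 − 80.9163
x = -1.01279 / -1.9980 = 0.50690 → 50.69% Br-79, 49.31% Br-81.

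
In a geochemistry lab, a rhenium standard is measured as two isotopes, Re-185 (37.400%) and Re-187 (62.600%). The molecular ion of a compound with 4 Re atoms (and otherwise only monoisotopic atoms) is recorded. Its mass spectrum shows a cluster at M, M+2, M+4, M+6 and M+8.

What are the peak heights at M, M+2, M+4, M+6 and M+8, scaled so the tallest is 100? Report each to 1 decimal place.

5.3 : 35.7 : 89.6 : 100.0 : 41.8

Each Re atom is independently Re-185 (p = 0.37400) or Re-187 (q = 0.62600); the cluster is the binomial expansion (p + q)^4.
P(M) = 0.37400^4 = 0.019565
P(M+2) = 4 × 0.37400^3 × 0.62600^1 = 0.130993
P(M+4) = 6 × 0.37400^2 × 0.62600^2 = 0.328884
P(M+6) = 4 × 0.37400^1 × 0.62600^3 = 0.366990
P(M+8) = 0.62600^4 = 0.153567
The M+6 peak is largest (0.366990); scaling to 100 gives 5.3 : 35.7 : 89.6 : 100.0 : 41.8.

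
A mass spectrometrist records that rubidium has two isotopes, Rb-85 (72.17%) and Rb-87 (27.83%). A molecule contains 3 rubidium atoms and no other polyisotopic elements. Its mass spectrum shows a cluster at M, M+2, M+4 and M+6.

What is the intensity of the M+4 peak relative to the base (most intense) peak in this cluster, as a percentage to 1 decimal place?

(0.7217 + 0.2783)^3 gives M 0.3759, M+2 0.4349, M+4 0.1677, M+6 0.0216; the largest is M+2.
P(M+2) = C(3,1) × 0.7217^2 × 0.2783^1 = 3 × 0.52085089 × 0.2783 = 0.434858 (base)
P(M+4) = C(3,2) × 0.7217^1 × 0.2783^2 = 3 × 0.7217 × 0.07745089 = 0.167689
Relative intensity = 0.167689 / 0.434858 × 100 = 38.6

38.6%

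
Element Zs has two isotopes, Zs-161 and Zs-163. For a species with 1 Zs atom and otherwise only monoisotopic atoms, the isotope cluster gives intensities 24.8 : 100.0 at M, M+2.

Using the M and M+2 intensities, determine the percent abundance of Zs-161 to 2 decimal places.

Write p for the Zs-161 fraction. I(M+2)/I(M) = [C(1,1)·p^0·(1−p)] / p^1 = 1·(1−p)/p = 100.0/24.8 = 4.0323
(1−p)/p = 4.0323/1 = 4.0323  ⇒  p = 1/(1 + 4.0323) = 0.1987
Zs-161: 19.87%, Zs-163: 80.13%.

19.87%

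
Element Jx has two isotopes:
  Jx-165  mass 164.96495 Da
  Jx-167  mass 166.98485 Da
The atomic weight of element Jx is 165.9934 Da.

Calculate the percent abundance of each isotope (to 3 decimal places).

Writing the weighted mean with unknown fraction x of Jx-165:
164.96495·x + 166.98485·(1 − x) = 165.9934
(164.96495 − 166.98485)·x = 165.9934 − 166.98485
x = -0.99145 / -2.01990 = 0.49084 → 49.084% Jx-165, 50.916% Jx-167.

Jx-165: 49.084%, Jx-167: 50.916%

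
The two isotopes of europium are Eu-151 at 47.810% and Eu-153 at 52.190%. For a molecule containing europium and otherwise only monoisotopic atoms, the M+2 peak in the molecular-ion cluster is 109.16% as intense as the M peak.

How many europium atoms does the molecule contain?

The M+2/M ratio from n Eu atoms is n · q/p = n · 0.52190/0.47810.
n = 1.0916 × 0.47810/0.52190 = 1.00 ≈ 1

1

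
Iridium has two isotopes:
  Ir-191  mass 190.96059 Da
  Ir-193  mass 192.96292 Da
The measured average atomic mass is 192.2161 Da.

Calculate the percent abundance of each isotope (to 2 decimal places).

Ir-191: 37.30%, Ir-193: 62.70%

Writing the weighted mean with unknown fraction x of Ir-191:
190.96059·x + 192.96292·(1 − x) = 192.2161
(190.96059 − 192.96292)·x = 192.2161 − 192.96292
x = -0.74682 / -2.00233 = 0.37298 → 37.30% Ir-191, 62.70% Ir-193.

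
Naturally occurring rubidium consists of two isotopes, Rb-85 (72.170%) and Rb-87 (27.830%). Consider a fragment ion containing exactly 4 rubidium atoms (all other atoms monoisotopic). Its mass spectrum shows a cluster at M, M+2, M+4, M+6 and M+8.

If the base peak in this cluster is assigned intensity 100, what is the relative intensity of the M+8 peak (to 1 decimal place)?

Term probabilities: M 0.2713, M+2 0.4184, M+4 0.2420, M+6 0.0622, M+8 0.0060. Base peak = M+2.
P(M+2) = C(4,1) × 0.72170^3 × 0.27830^1 = 4 × 0.37589809 × 0.2783 = 0.418450 (base)
P(M+8) = C(4,4) × 0.72170^0 × 0.27830^4 = 1 × 1.0000 × 0.00599864 = 0.005999
Relative intensity = 0.005999 / 0.418450 × 100 = 1.4

1.4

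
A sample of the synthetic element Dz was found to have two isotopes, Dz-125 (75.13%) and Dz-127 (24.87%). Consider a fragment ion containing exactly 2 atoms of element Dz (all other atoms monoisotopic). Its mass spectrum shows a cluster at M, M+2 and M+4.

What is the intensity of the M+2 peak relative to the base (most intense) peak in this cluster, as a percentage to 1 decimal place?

66.2%

Term probabilities: M 0.5645, M+2 0.3737, M+4 0.0619. Base peak = M.
P(M) = C(2,0) × 0.7513^2 × 0.2487^0 = 1 × 0.56445169 × 1.0000 = 0.564452 (base)
P(M+2) = C(2,1) × 0.7513^1 × 0.2487^1 = 2 × 0.7513 × 0.2487 = 0.373697
Relative intensity = 0.373697 / 0.564452 × 100 = 66.2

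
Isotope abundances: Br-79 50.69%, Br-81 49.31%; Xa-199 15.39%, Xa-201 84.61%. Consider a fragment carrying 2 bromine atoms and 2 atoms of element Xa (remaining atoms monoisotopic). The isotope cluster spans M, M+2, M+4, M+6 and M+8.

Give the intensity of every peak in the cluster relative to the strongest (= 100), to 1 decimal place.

Bromine pattern (n=2): 0.25694761 : 0.49990478 : 0.24314761
Element Xa pattern (n=2): 0.02368521 : 0.26042958 : 0.71588521
Convolve the two distributions (both contribute in 2-u steps):
  M: 0.25694761×0.02368521 = 0.006086
  M+2: 0.25694761×0.26042958 + 0.49990478×0.02368521 = 0.078757
  M+4: 0.25694761×0.71588521 + 0.49990478×0.26042958 + 0.24314761×0.02368521 = 0.319894
  M+6: 0.49990478×0.71588521 + 0.24314761×0.26042958 = 0.421197
  M+8: 0.24314761×0.71588521 = 0.174066
Scale to base peak (0.421197) = 100: 1.4 : 18.7 : 75.9 : 100.0 : 41.3

1.4 : 18.7 : 75.9 : 100.0 : 41.3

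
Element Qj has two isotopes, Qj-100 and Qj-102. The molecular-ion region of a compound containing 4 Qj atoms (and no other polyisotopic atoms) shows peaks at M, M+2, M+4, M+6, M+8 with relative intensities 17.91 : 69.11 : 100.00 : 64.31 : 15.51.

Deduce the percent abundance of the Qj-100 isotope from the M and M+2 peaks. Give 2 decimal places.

50.90%

Write p for the Qj-100 fraction. I(M+2)/I(M) = [C(4,1)·p^3·(1−p)] / p^4 = 4·(1−p)/p = 69.11/17.91 = 3.8587
(1−p)/p = 3.8587/4 = 0.9647  ⇒  p = 1/(1 + 0.9647) = 0.5090
Qj-100: 50.90%, Qj-102: 49.10%.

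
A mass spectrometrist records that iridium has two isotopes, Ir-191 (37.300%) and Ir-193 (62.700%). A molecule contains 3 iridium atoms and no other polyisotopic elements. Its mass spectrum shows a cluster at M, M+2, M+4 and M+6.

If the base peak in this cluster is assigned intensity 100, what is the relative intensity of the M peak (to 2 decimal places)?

11.80

(0.37300 + 0.62700)^3 gives M 0.0519, M+2 0.2617, M+4 0.4399, M+6 0.2465; the largest is M+4.
P(M+4) = C(3,2) × 0.37300^1 × 0.62700^2 = 3 × 0.3730 × 0.393129 = 0.439911 (base)
P(M) = C(3,0) × 0.37300^3 × 0.62700^0 = 1 × 0.05189512 × 1.0000 = 0.051895
Relative intensity = 0.051895 / 0.439911 × 100 = 11.80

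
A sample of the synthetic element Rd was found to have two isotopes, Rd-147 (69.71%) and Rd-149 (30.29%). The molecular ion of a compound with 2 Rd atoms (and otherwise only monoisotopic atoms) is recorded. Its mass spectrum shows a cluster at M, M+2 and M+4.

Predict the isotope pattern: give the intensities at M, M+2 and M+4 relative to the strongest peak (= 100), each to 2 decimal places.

100.00 : 86.90 : 18.88

The 2 Rd atoms are independent, so intensities follow the terms of (0.6971 + 0.3029)^2.
P(M) = 0.6971^2 = 0.485948
P(M+2) = 2 × 0.6971^1 × 0.3029^1 = 0.422303
P(M+4) = 0.3029^2 = 0.091748
The M peak is largest (0.485948); scaling to 100 gives 100.00 : 86.90 : 18.88.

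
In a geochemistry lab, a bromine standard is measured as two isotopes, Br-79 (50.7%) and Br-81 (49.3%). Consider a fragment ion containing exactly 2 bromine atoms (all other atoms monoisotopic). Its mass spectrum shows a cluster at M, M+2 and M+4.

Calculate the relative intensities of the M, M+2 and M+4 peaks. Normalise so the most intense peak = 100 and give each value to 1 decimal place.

Expanding (0.507 + 0.493)^2:
P(M) = 0.507^2 = 0.257049
P(M+2) = 2 × 0.507^1 × 0.493^1 = 0.499902
P(M+4) = 0.493^2 = 0.243049
The M+2 peak is largest (0.499902); scaling to 100 gives 51.4 : 100.0 : 48.6.

51.4 : 100.0 : 48.6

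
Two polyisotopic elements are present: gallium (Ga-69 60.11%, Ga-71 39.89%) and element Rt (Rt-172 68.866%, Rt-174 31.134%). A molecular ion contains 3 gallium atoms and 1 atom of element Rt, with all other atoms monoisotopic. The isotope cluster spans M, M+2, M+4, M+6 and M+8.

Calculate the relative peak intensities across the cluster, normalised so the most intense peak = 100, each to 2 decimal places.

Gallium pattern (n=3): 0.21719018 : 0.43239309 : 0.28694328 : 0.06347345
Element Rt pattern (n=1): 0.68866 : 0.31134
Convolve the two distributions (both contribute in 2-u steps):
  M: 0.21719018×0.68866 = 0.149570
  M+2: 0.21719018×0.31134 + 0.43239309×0.68866 = 0.365392
  M+4: 0.43239309×0.31134 + 0.28694328×0.68866 = 0.332228
  M+6: 0.28694328×0.31134 + 0.06347345×0.68866 = 0.133049
  M+8: 0.06347345×0.31134 = 0.019762
Scale to base peak (0.365392) = 100: 40.93 : 100.00 : 90.92 : 36.41 : 5.41

40.93 : 100.00 : 90.92 : 36.41 : 5.41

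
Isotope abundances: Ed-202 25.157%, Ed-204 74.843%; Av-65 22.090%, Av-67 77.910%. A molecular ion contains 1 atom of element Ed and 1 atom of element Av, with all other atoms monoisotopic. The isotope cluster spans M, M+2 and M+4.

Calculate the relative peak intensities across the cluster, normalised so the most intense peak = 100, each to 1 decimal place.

Element Ed pattern (n=1): 0.25157 : 0.74843
Element Av pattern (n=1): 0.2209 : 0.7791
Convolve the two distributions (both contribute in 2-u steps):
  M: 0.25157×0.2209 = 0.055572
  M+2: 0.25157×0.7791 + 0.74843×0.2209 = 0.361326
  M+4: 0.74843×0.7791 = 0.583102
Scale to base peak (0.583102) = 100: 9.5 : 62.0 : 100.0

9.5 : 62.0 : 100.0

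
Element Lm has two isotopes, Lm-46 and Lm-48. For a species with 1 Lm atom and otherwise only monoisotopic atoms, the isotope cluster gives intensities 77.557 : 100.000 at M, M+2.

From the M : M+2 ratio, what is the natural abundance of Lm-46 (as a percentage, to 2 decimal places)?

Write p for the Lm-46 fraction. I(M+2)/I(M) = [C(1,1)·p^0·(1−p)] / p^1 = 1·(1−p)/p = 100.000/77.557 = 1.2894
(1−p)/p = 1.2894/1 = 1.2894  ⇒  p = 1/(1 + 1.2894) = 0.4368
Lm-46: 43.68%, Lm-48: 56.32%.

43.68%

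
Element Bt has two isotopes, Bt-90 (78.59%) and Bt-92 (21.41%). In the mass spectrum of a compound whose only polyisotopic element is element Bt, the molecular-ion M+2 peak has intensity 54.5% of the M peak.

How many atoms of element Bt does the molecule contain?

2

For n independent Bt atoms, I(M+2)/I(M) = n · (abundance Bt-92) / (abundance Bt-90) = n · 0.2141/0.7859.
n = 0.545 × 0.7859/0.2141 = 2.00 ≈ 2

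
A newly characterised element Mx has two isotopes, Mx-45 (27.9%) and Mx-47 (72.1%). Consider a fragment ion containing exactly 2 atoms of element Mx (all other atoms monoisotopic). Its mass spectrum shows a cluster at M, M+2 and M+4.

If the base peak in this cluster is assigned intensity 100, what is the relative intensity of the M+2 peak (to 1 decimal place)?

77.4

(0.279 + 0.721)^2 gives M 0.0778, M+2 0.4023, M+4 0.5198; the largest is M+4.
P(M+4) = C(2,2) × 0.279^0 × 0.721^2 = 1 × 1.0000 × 0.519841 = 0.519841 (base)
P(M+2) = C(2,1) × 0.279^1 × 0.721^1 = 2 × 0.2790 × 0.7210 = 0.402318
Relative intensity = 0.402318 / 0.519841 × 100 = 77.4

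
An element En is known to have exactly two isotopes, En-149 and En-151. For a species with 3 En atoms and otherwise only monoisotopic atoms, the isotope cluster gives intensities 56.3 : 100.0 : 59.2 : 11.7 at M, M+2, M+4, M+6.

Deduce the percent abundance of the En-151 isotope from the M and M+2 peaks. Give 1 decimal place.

37.2%

Write p for the En-149 fraction. I(M+2)/I(M) = [C(3,1)·p^2·(1−p)] / p^3 = 3·(1−p)/p = 100.0/56.3 = 1.7762
(1−p)/p = 1.7762/3 = 0.5921  ⇒  p = 1/(1 + 0.5921) = 0.6281
En-149: 62.8%, En-151: 37.2%.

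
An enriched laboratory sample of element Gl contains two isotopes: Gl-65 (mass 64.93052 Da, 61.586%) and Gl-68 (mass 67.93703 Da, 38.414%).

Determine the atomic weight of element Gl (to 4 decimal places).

66.0854 Da

The abundance-weighted mean is 0.61586 × 64.93052 + 0.38414 × 67.93703
= 39.988110 + 26.097331 = 66.085441 Da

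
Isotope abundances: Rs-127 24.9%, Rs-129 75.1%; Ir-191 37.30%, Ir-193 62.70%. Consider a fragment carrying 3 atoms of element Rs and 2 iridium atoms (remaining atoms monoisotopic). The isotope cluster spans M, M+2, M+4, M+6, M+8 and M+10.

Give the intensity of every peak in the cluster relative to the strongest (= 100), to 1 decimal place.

Element Rs pattern (n=3): 0.01543825 : 0.13968825 : 0.42130875 : 0.42356475
Iridium pattern (n=2): 0.139129 : 0.467742 : 0.393129
Convolve the two distributions (both contribute in 2-u steps):
  M: 0.01543825×0.139129 = 0.002148
  M+2: 0.01543825×0.467742 + 0.13968825×0.139129 = 0.026656
  M+4: 0.01543825×0.393129 + 0.13968825×0.467742 + 0.42130875×0.139129 = 0.130024
  M+6: 0.13968825×0.393129 + 0.42130875×0.467742 + 0.42356475×0.139129 = 0.310909
  M+8: 0.42130875×0.393129 + 0.42356475×0.467742 = 0.363748
  M+10: 0.42356475×0.393129 = 0.166516
Scale to base peak (0.363748) = 100: 0.6 : 7.3 : 35.7 : 85.5 : 100.0 : 45.8

0.6 : 7.3 : 35.7 : 85.5 : 100.0 : 45.8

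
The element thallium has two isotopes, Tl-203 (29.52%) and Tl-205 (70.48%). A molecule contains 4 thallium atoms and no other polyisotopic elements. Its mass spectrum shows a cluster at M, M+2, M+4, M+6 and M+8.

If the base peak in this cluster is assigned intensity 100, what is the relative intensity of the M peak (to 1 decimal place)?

1.8

(0.2952 + 0.7048)^4 gives M 0.0076, M+2 0.0725, M+4 0.2597, M+6 0.4134, M+8 0.2468; the largest is M+6.
P(M+6) = C(4,3) × 0.2952^1 × 0.7048^3 = 4 × 0.2952 × 0.35010449 = 0.413403 (base)
P(M) = C(4,0) × 0.2952^4 × 0.7048^0 = 1 × 0.00759391 × 1.0000 = 0.007594
Relative intensity = 0.007594 / 0.413403 × 100 = 1.8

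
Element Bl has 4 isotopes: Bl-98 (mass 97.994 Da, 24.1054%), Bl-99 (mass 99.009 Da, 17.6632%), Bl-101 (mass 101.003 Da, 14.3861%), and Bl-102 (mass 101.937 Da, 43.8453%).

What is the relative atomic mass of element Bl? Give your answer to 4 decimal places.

100.3350 Da

The abundance-weighted mean is 0.241054 × 97.994 + 0.176632 × 99.009 + 0.143861 × 101.003 + 0.438453 × 101.937
= 23.62185 + 17.48816 + 14.53039 + 44.69458 = 100.33498 Da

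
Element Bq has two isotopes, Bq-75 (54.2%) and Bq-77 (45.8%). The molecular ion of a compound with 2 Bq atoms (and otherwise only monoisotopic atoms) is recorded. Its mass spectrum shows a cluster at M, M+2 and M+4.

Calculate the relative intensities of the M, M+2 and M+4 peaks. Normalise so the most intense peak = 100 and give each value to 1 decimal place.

59.2 : 100.0 : 42.3

Each Bq atom is independently Bq-75 (p = 0.542) or Bq-77 (q = 0.458); the cluster is the binomial expansion (p + q)^2.
P(M) = 0.542^2 = 0.293764
P(M+2) = 2 × 0.542^1 × 0.458^1 = 0.496472
P(M+4) = 0.458^2 = 0.209764
The M+2 peak is largest (0.496472); scaling to 100 gives 59.2 : 100.0 : 42.3.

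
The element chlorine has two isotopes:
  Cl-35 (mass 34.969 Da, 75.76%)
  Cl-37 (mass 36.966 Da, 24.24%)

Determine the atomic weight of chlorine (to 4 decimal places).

The abundance-weighted mean is 0.7576 × 34.969 + 0.2424 × 36.966
= 26.49251 + 8.96056 = 35.45307 Da

35.4531 Da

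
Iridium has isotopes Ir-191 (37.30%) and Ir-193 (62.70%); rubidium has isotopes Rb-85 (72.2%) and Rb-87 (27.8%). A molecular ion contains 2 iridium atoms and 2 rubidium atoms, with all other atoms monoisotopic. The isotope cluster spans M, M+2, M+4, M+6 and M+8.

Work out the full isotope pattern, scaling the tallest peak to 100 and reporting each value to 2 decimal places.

Iridium pattern (n=2): 0.139129 : 0.467742 : 0.393129
Rubidium pattern (n=2): 0.521284 : 0.401432 : 0.077284
Convolve the two distributions (both contribute in 2-u steps):
  M: 0.139129×0.521284 = 0.072526
  M+2: 0.139129×0.401432 + 0.467742×0.521284 = 0.299677
  M+4: 0.139129×0.077284 + 0.467742×0.401432 + 0.393129×0.521284 = 0.403451
  M+6: 0.467742×0.077284 + 0.393129×0.401432 = 0.193964
  M+8: 0.393129×0.077284 = 0.030383
Scale to base peak (0.403451) = 100: 17.98 : 74.28 : 100.00 : 48.08 : 7.53

17.98 : 74.28 : 100.00 : 48.08 : 7.53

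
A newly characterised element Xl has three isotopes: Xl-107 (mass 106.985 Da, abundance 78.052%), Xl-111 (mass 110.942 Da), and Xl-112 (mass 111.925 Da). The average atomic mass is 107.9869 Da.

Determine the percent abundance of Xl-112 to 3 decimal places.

13.572%

The remaining 21.948% is split between Xl-111 (fraction x) and Xl-112 (fraction 0.21948 − x).
Substituting: 110.942x + 111.925(0.21948 − x) = 24.4829678
(110.942 − 111.925)x = -0.0823312  ⇒  x = 0.08376, y = 0.13572
Xl-111: 8.376%, Xl-112: 13.572%.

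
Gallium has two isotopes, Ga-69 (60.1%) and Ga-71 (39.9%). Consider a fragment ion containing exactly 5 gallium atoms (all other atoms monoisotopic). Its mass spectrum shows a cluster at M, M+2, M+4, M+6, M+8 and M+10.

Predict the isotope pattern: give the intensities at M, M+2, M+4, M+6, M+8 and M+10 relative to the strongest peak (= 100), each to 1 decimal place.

22.7 : 75.3 : 100.0 : 66.4 : 22.0 : 2.9

Expanding (0.601 + 0.399)^5:
P(M) = 0.601^5 = 0.078410
P(M+2) = 5 × 0.601^4 × 0.399^1 = 0.260280
P(M+4) = 10 × 0.601^3 × 0.399^2 = 0.345596
P(M+6) = 10 × 0.601^2 × 0.399^3 = 0.229439
P(M+8) = 5 × 0.601^1 × 0.399^4 = 0.076162
P(M+10) = 0.399^5 = 0.010113
The M+4 peak is largest (0.345596); scaling to 100 gives 22.7 : 75.3 : 100.0 : 66.4 : 22.0 : 2.9.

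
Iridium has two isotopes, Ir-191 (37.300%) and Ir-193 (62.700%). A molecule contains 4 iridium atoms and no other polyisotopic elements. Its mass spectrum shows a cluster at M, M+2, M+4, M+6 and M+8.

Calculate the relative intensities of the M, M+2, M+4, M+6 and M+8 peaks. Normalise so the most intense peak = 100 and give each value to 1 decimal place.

5.3 : 35.4 : 89.2 : 100.0 : 42.0

Expanding (0.37300 + 0.62700)^4:
P(M) = 0.37300^4 = 0.019357
P(M+2) = 4 × 0.37300^3 × 0.62700^1 = 0.130153
P(M+4) = 6 × 0.37300^2 × 0.62700^2 = 0.328174
P(M+6) = 4 × 0.37300^1 × 0.62700^3 = 0.367766
P(M+8) = 0.62700^4 = 0.154550
The M+6 peak is largest (0.367766); scaling to 100 gives 5.3 : 35.4 : 89.2 : 100.0 : 42.0.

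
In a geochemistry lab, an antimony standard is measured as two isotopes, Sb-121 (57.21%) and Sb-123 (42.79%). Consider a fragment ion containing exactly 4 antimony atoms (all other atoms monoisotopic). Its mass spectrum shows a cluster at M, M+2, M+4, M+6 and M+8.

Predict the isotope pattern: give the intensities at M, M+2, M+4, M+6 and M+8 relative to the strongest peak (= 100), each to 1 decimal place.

29.8 : 89.1 : 100.0 : 49.9 : 9.3

Expanding (0.5721 + 0.4279)^4:
P(M) = 0.5721^4 = 0.107124
P(M+2) = 4 × 0.5721^3 × 0.4279^1 = 0.320493
P(M+4) = 6 × 0.5721^2 × 0.4279^2 = 0.359567
P(M+6) = 4 × 0.5721^1 × 0.4279^3 = 0.179291
P(M+8) = 0.4279^4 = 0.033525
The M+4 peak is largest (0.359567); scaling to 100 gives 29.8 : 89.1 : 100.0 : 49.9 : 9.3.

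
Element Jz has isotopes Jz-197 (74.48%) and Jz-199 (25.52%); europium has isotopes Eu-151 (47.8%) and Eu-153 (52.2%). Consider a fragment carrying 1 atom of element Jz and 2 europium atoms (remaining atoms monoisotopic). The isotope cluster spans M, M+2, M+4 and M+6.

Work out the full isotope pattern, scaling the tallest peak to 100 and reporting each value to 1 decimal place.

Element Jz pattern (n=1): 0.7448 : 0.2552
Europium pattern (n=2): 0.228484 : 0.499032 : 0.272484
Convolve the two distributions (both contribute in 2-u steps):
  M: 0.7448×0.228484 = 0.170175
  M+2: 0.7448×0.499032 + 0.2552×0.228484 = 0.429988
  M+4: 0.7448×0.272484 + 0.2552×0.499032 = 0.330299
  M+6: 0.2552×0.272484 = 0.069538
Scale to base peak (0.429988) = 100: 39.6 : 100.0 : 76.8 : 16.2

39.6 : 100.0 : 76.8 : 16.2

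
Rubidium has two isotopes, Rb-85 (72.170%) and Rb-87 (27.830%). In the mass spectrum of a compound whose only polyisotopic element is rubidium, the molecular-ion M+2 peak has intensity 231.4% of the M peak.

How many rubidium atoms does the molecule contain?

With n Rb atoms, P(M+2)/P(M) = C(n,1)·p^(n−1)q / p^n = n·q/p = n · 0.27830/0.72170.
n = 2.314 × 0.72170/0.27830 = 6.00 ≈ 6

6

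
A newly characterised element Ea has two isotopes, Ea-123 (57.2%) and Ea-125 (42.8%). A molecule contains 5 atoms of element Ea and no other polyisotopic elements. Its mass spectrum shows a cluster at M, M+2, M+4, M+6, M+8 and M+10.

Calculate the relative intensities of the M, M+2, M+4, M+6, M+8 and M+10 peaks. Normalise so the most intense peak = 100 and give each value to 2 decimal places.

17.86 : 66.82 : 100.00 : 74.83 : 27.99 : 4.19

The 5 Ea atoms are independent, so intensities follow the terms of (0.572 + 0.428)^5.
P(M) = 0.572^5 = 0.061232
P(M+2) = 5 × 0.572^4 × 0.428^1 = 0.229086
P(M+4) = 10 × 0.572^3 × 0.428^2 = 0.342827
P(M+6) = 10 × 0.572^2 × 0.428^3 = 0.256521
P(M+8) = 5 × 0.572^1 × 0.428^4 = 0.095971
P(M+10) = 0.428^5 = 0.014362
The M+4 peak is largest (0.342827); scaling to 100 gives 17.86 : 66.82 : 100.00 : 74.83 : 27.99 : 4.19.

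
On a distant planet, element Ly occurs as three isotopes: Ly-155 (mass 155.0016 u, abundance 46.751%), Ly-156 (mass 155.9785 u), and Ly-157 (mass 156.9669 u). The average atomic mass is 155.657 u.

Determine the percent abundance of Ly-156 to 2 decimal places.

39.57%

Let x and y be the fractions of Ly-156 and Ly-157. Then x + y = 1 − 0.46751 = 0.53249 and 155.9785x + 156.9669y = 155.657 − 0.46751×155.0016 = 83.192201984.
Substituting: 155.9785x + 156.9669(0.53249 − x) = 83.192201984
(155.9785 − 156.9669)x = -0.391102597  ⇒  x = 0.39569, y = 0.13680
Ly-156: 39.57%, Ly-157: 13.68%.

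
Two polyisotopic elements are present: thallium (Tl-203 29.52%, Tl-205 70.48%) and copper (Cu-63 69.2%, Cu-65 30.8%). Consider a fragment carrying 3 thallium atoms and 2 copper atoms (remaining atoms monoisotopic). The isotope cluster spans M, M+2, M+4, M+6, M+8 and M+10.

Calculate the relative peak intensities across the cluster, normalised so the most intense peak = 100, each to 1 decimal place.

Thallium pattern (n=3): 0.02572463 : 0.18425524 : 0.43991564 : 0.35010449
Copper pattern (n=2): 0.478864 : 0.426272 : 0.094864
Convolve the two distributions (both contribute in 2-u steps):
  M: 0.02572463×0.478864 = 0.012319
  M+2: 0.02572463×0.426272 + 0.18425524×0.478864 = 0.099199
  M+4: 0.02572463×0.094864 + 0.18425524×0.426272 + 0.43991564×0.478864 = 0.291643
  M+6: 0.18425524×0.094864 + 0.43991564×0.426272 + 0.35010449×0.478864 = 0.372655
  M+8: 0.43991564×0.094864 + 0.35010449×0.426272 = 0.190972
  M+10: 0.35010449×0.094864 = 0.033212
Scale to base peak (0.372655) = 100: 3.3 : 26.6 : 78.3 : 100.0 : 51.2 : 8.9

3.3 : 26.6 : 78.3 : 100.0 : 51.2 : 8.9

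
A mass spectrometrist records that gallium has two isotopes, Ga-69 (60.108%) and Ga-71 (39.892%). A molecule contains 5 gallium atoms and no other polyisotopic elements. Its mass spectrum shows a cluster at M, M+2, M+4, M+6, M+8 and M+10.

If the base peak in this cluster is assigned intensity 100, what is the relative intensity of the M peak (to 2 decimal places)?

22.70

Binomial terms of (0.60108 + 0.39892)^5: M 0.0785, M+2 0.2604, M+4 0.3456, M+6 0.2294, M+8 0.0761, M+10 0.0101 → M+4 is the base peak.
P(M+4) = C(5,2) × 0.60108^3 × 0.39892^2 = 10 × 0.2171685 × 0.15913717 = 0.345596 (base)
P(M) = C(5,0) × 0.60108^5 × 0.39892^0 = 1 × 0.07846236 × 1.0000 = 0.078462
Relative intensity = 0.078462 / 0.345596 × 100 = 22.70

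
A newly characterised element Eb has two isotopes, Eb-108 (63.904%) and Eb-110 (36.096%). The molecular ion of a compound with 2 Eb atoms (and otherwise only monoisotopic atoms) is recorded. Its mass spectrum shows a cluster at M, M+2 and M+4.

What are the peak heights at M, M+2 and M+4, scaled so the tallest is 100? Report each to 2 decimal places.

88.52 : 100.00 : 28.24

The 2 Eb atoms are independent, so intensities follow the terms of (0.63904 + 0.36096)^2.
P(M) = 0.63904^2 = 0.408372
P(M+2) = 2 × 0.63904^1 × 0.36096^1 = 0.461336
P(M+4) = 0.36096^2 = 0.130292
The M+2 peak is largest (0.461336); scaling to 100 gives 88.52 : 100.00 : 28.24.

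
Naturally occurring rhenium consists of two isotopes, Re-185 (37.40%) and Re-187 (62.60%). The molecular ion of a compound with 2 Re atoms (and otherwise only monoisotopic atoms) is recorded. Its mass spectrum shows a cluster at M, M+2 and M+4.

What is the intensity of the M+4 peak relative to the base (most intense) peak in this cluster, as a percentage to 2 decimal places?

83.69%

(0.3740 + 0.6260)^2 gives M 0.1399, M+2 0.4682, M+4 0.3919; the largest is M+2.
P(M+2) = C(2,1) × 0.3740^1 × 0.6260^1 = 2 × 0.3740 × 0.6260 = 0.468248 (base)
P(M+4) = C(2,2) × 0.3740^0 × 0.6260^2 = 1 × 1.0000 × 0.391876 = 0.391876
Relative intensity = 0.391876 / 0.468248 × 100 = 83.69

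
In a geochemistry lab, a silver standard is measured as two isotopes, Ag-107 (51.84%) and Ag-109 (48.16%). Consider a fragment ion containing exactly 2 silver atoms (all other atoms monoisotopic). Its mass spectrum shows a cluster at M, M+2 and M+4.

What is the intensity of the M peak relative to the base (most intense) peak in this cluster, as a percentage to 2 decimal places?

53.82%

Term probabilities: M 0.2687, M+2 0.4993, M+4 0.2319. Base peak = M+2.
P(M+2) = C(2,1) × 0.5184^1 × 0.4816^1 = 2 × 0.5184 × 0.4816 = 0.499323 (base)
P(M) = C(2,0) × 0.5184^2 × 0.4816^0 = 1 × 0.26873856 × 1.0000 = 0.268739
Relative intensity = 0.268739 / 0.499323 × 100 = 53.82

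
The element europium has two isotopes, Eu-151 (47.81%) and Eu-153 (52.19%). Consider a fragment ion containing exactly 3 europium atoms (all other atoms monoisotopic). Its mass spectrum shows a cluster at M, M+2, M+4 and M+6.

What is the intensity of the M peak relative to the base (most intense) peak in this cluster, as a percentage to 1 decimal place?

28.0%

Term probabilities: M 0.1093, M+2 0.3579, M+4 0.3907, M+6 0.1422. Base peak = M+4.
P(M+4) = C(3,2) × 0.4781^1 × 0.5219^2 = 3 × 0.4781 × 0.27237961 = 0.390674 (base)
P(M) = C(3,0) × 0.4781^3 × 0.5219^0 = 1 × 0.10928391 × 1.0000 = 0.109284
Relative intensity = 0.109284 / 0.390674 × 100 = 28.0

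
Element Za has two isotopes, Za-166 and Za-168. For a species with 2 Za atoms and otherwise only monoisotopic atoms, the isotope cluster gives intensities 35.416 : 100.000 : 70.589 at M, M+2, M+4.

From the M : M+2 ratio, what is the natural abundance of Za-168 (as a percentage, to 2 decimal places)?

58.54%

Write p for the Za-166 fraction. I(M+2)/I(M) = [C(2,1)·p^1·(1−p)] / p^2 = 2·(1−p)/p = 100.000/35.416 = 2.8236
(1−p)/p = 2.8236/2 = 1.4118  ⇒  p = 1/(1 + 1.4118) = 0.4146
Za-166: 41.46%, Za-168: 58.54%.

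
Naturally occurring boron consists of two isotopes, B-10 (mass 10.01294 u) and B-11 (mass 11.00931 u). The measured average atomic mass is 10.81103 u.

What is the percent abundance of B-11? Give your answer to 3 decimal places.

Writing the weighted mean with unknown fraction x of B-10:
10.01294·x + 11.00931·(1 − x) = 10.81103
(10.01294 − 11.00931)·x = 10.81103 − 11.00931
x = -0.19828 / -0.99637 = 0.19900 → 19.900% B-10, 80.100% B-11.

80.100%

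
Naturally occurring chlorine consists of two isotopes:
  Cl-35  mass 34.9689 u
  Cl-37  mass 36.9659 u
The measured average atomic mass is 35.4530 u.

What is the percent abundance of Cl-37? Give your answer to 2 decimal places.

With x = fraction of Cl-35 (so Cl-37 is 1 − x):
34.9689·x + 36.9659·(1 − x) = 35.4530
(34.9689 − 36.9659)·x = 35.4530 − 36.9659
x = -1.5129 / -1.9970 = 0.75759 → 75.76% Cl-35, 24.24% Cl-37.

24.24%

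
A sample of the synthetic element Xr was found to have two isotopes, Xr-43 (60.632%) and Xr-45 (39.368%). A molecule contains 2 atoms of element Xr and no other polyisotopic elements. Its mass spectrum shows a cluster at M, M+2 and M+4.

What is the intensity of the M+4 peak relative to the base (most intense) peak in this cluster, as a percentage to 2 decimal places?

Term probabilities: M 0.3676, M+2 0.4774, M+4 0.1550. Base peak = M+2.
P(M+2) = C(2,1) × 0.60632^1 × 0.39368^1 = 2 × 0.60632 × 0.39368 = 0.477392 (base)
P(M+4) = C(2,2) × 0.60632^0 × 0.39368^2 = 1 × 1.0000 × 0.15498394 = 0.154984
Relative intensity = 0.154984 / 0.477392 × 100 = 32.46

32.46%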